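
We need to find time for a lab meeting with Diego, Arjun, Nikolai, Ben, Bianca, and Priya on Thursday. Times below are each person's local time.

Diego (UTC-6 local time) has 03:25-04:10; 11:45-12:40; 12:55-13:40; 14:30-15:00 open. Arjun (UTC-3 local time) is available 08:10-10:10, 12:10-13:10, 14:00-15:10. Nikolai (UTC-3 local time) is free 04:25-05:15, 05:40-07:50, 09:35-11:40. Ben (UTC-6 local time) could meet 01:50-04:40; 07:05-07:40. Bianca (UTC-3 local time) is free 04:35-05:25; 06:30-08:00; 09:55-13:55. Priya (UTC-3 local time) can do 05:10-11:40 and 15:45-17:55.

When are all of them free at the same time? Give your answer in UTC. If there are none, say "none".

none

Diego in UTC: 09:25-10:10, 17:45-18:40, 18:55-19:40, 20:30-21:00 (add 6h to convert from UTC-6).
Arjun in UTC: 11:10-13:10, 15:10-16:10, 17:00-18:10 (add 3h to convert from UTC-3).
Nikolai in UTC: 07:25-08:15, 08:40-10:50, 12:35-14:40 (add 3h to convert from UTC-3).
Ben in UTC: 07:50-10:40, 13:05-13:40 (add 6h to convert from UTC-6).
Bianca in UTC: 07:35-08:25, 09:30-11:00, 12:55-16:55 (add 3h to convert from UTC-3).
Priya in UTC: 08:10-14:40, 18:45-20:55 (add 3h to convert from UTC-3).
Diego ∩ Arjun: 17:45-18:10.
Diego ∩ Arjun ∩ Nikolai: ∅.
Diego ∩ Arjun ∩ Nikolai ∩ Ben: ∅.
Diego ∩ Arjun ∩ Nikolai ∩ Ben ∩ Bianca: ∅.
Diego ∩ Arjun ∩ Nikolai ∩ Ben ∩ Bianca ∩ Priya: ∅.
There is no time when everyone is free.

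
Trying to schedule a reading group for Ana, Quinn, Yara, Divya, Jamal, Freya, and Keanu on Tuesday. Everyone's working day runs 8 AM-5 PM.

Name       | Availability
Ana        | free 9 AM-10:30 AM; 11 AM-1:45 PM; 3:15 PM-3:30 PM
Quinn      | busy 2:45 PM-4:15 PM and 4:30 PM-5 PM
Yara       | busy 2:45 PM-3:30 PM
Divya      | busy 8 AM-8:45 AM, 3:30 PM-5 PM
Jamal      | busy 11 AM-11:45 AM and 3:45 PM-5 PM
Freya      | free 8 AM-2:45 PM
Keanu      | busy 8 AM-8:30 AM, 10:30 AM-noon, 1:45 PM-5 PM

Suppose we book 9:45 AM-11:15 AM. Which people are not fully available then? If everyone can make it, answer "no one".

Ana free: 09:00-10:30, 11:00-13:45, 15:15-15:30.
Quinn free: 08:00-14:45, 16:15-16:30 (invert busy blocks within the working day).
Yara free: 08:00-14:45, 15:30-17:00 (invert busy blocks within the working day).
Divya free: 08:45-15:30 (invert busy blocks within the working day).
Jamal free: 08:00-11:00, 11:45-15:45 (invert busy blocks within the working day).
Freya free: 08:00-14:45.
Keanu free: 08:30-10:30, 12:00-13:45 (invert busy blocks within the working day).
Ana: not fully free for 09:45-11:15. Quinn: free for 09:45-11:15. Yara: free for 09:45-11:15. Divya: free for 09:45-11:15. Jamal: not fully free for 09:45-11:15. Freya: free for 09:45-11:15. Keanu: not fully free for 09:45-11:15.

Ana, Jamal, Keanu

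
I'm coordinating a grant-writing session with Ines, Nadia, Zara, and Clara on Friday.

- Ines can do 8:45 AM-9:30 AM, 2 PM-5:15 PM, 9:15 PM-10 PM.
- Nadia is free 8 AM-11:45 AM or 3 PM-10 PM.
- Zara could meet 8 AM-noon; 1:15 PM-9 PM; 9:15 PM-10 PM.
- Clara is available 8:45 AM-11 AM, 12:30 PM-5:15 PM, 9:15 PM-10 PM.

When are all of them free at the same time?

08:45-09:30, 15:00-17:15, 21:15-22:00

Ines ∩ Nadia: 08:45-09:30, 15:00-17:15, 21:15-22:00.
Ines ∩ Nadia ∩ Zara: 08:45-09:30, 15:00-17:15, 21:15-22:00.
Ines ∩ Nadia ∩ Zara ∩ Clara: 08:45-09:30, 15:00-17:15, 21:15-22:00.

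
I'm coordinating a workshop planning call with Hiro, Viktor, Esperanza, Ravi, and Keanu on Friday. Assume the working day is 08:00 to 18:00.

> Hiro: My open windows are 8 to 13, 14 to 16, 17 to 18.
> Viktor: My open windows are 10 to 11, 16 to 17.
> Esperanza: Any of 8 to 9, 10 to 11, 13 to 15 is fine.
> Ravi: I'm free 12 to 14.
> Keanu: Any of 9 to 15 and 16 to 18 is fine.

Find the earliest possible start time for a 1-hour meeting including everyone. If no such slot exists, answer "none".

none

Hiro ∩ Viktor: 10:00-11:00.
Hiro ∩ Viktor ∩ Esperanza: 10:00-11:00.
Hiro ∩ Viktor ∩ Esperanza ∩ Ravi: ∅.
Hiro ∩ Viktor ∩ Esperanza ∩ Ravi ∩ Keanu: ∅.
There is no time when everyone is free.
No common window is at least 60 minutes long.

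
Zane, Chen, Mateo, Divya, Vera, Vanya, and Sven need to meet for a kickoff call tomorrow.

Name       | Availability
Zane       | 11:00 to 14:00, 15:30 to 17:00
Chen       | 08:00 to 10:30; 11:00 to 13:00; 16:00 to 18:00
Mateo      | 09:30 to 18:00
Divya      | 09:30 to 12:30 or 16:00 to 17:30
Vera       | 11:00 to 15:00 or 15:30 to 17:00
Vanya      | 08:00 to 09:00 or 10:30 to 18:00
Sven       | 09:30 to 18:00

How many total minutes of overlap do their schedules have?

Zane ∩ Chen: 11:00-13:00, 16:00-17:00.
Zane ∩ Chen ∩ Mateo: 11:00-13:00, 16:00-17:00.
Zane ∩ Chen ∩ Mateo ∩ Divya: 11:00-12:30, 16:00-17:00.
Zane ∩ Chen ∩ Mateo ∩ Divya ∩ Vera: 11:00-12:30, 16:00-17:00.
Zane ∩ Chen ∩ Mateo ∩ Divya ∩ Vera ∩ Vanya: 11:00-12:30, 16:00-17:00.
Zane ∩ Chen ∩ Mateo ∩ Divya ∩ Vera ∩ Vanya ∩ Sven: 11:00-12:30, 16:00-17:00.
Summing the common windows: 90 + 60 = 150 minutes.

150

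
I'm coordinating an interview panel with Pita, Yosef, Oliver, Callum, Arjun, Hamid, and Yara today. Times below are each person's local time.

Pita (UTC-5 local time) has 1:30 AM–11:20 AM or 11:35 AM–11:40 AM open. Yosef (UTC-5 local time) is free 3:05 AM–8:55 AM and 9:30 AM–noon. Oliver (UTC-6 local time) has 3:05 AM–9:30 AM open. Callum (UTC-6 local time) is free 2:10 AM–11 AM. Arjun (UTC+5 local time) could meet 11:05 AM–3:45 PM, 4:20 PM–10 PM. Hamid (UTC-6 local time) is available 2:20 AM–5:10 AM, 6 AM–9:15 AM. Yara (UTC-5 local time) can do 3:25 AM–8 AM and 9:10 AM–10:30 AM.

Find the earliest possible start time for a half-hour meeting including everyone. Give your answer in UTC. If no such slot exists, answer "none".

09:05

Pita in UTC: 06:30-16:20, 16:35-16:40 (add 5h to convert from UTC-5).
Yosef in UTC: 08:05-13:55, 14:30-17:00 (add 5h to convert from UTC-5).
Oliver in UTC: 09:05-15:30 (add 6h to convert from UTC-6).
Callum in UTC: 08:10-17:00 (add 6h to convert from UTC-6).
Arjun in UTC: 06:05-10:45, 11:20-17:00 (subtract 5h to convert from UTC+5).
Hamid in UTC: 08:20-11:10, 12:00-15:15 (add 6h to convert from UTC-6).
Yara in UTC: 08:25-13:00, 14:10-15:30 (add 5h to convert from UTC-5).
Pita ∩ Yosef: 08:05-13:55, 14:30-16:20, 16:35-16:40.
Pita ∩ Yosef ∩ Oliver: 09:05-13:55, 14:30-15:30.
Pita ∩ Yosef ∩ Oliver ∩ Callum: 09:05-13:55, 14:30-15:30.
Pita ∩ Yosef ∩ Oliver ∩ Callum ∩ Arjun: 09:05-10:45, 11:20-13:55, 14:30-15:30.
Pita ∩ Yosef ∩ Oliver ∩ Callum ∩ Arjun ∩ Hamid: 09:05-10:45, 12:00-13:55, 14:30-15:15.
Pita ∩ Yosef ∩ Oliver ∩ Callum ∩ Arjun ∩ Hamid ∩ Yara: 09:05-10:45, 12:00-13:00, 14:30-15:15.
The first common window of at least 30 minutes is 09:05-10:45, so the earliest start is 09:05.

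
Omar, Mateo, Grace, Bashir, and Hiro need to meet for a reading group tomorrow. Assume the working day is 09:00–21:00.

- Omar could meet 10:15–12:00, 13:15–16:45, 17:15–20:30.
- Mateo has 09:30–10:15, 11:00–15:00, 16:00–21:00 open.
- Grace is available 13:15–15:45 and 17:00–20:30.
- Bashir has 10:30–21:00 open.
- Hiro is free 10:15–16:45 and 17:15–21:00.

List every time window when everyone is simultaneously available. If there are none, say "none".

13:15-15:00, 17:15-20:30

Omar ∩ Mateo: 11:00-12:00, 13:15-15:00, 16:00-16:45, 17:15-20:30.
Omar ∩ Mateo ∩ Grace: 13:15-15:00, 17:15-20:30.
Omar ∩ Mateo ∩ Grace ∩ Bashir: 13:15-15:00, 17:15-20:30.
Omar ∩ Mateo ∩ Grace ∩ Bashir ∩ Hiro: 13:15-15:00, 17:15-20:30.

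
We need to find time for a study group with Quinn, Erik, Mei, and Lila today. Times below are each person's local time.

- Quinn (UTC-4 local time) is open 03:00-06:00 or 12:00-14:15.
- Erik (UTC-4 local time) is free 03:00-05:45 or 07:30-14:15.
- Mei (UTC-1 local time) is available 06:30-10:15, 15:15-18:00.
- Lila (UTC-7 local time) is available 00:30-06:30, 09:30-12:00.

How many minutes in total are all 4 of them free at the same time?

Quinn in UTC: 07:00-10:00, 16:00-18:15 (add 4h to convert from UTC-4).
Erik in UTC: 07:00-09:45, 11:30-18:15 (add 4h to convert from UTC-4).
Mei in UTC: 07:30-11:15, 16:15-19:00 (add 1h to convert from UTC-1).
Lila in UTC: 07:30-13:30, 16:30-19:00 (add 7h to convert from UTC-7).
Quinn ∩ Erik: 07:00-09:45, 16:00-18:15.
Quinn ∩ Erik ∩ Mei: 07:30-09:45, 16:15-18:15.
Quinn ∩ Erik ∩ Mei ∩ Lila: 07:30-09:45, 16:30-18:15.
So the common availability across everyone is 07:30-09:45, 16:30-18:15.
Summing the common windows: 135 + 105 = 240 minutes.

240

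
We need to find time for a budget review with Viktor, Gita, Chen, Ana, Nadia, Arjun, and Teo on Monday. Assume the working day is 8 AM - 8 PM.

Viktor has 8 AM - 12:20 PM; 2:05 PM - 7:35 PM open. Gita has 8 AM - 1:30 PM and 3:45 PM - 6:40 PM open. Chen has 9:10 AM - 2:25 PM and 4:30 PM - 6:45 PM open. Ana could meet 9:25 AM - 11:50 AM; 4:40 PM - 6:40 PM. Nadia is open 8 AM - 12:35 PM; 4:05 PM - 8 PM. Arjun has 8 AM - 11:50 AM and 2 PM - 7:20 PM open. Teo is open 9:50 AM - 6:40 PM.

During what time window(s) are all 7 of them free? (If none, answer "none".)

Viktor ∩ Gita: 08:00-12:20, 15:45-18:40.
Viktor ∩ Gita ∩ Chen: 09:10-12:20, 16:30-18:40.
Viktor ∩ Gita ∩ Chen ∩ Ana: 09:25-11:50, 16:40-18:40.
Viktor ∩ Gita ∩ Chen ∩ Ana ∩ Nadia: 09:25-11:50, 16:40-18:40.
Viktor ∩ Gita ∩ Chen ∩ Ana ∩ Nadia ∩ Arjun: 09:25-11:50, 16:40-18:40.
Viktor ∩ Gita ∩ Chen ∩ Ana ∩ Nadia ∩ Arjun ∩ Teo: 09:50-11:50, 16:40-18:40.
Those are the intersection windows.

09:50-11:50, 16:40-18:40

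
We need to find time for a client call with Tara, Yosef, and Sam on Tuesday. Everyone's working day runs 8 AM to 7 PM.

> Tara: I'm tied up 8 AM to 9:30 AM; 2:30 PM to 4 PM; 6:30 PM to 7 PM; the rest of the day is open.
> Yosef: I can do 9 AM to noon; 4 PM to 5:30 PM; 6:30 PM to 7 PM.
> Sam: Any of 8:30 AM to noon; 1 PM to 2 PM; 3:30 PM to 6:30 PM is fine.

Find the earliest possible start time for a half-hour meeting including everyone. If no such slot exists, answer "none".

Tara free: 09:30-14:30, 16:00-18:30 (invert busy blocks within the working day).
Yosef free: 09:00-12:00, 16:00-17:30, 18:30-19:00.
Sam free: 08:30-12:00, 13:00-14:00, 15:30-18:30.
Tara ∩ Yosef: 09:30-12:00, 16:00-17:30.
Tara ∩ Yosef ∩ Sam: 09:30-12:00, 16:00-17:30.
The first common window of at least 30 minutes is 09:30-12:00, so the earliest start is 09:30.

09:30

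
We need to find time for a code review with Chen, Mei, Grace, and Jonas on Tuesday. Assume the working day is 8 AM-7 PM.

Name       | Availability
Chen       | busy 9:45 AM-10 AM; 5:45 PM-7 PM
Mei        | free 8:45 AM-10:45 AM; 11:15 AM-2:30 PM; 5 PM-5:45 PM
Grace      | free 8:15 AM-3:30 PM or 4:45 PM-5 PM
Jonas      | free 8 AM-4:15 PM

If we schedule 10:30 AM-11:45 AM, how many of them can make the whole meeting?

3

Chen free: 08:00-09:45, 10:00-17:45 (invert busy blocks within the working day).
Mei free: 08:45-10:45, 11:15-14:30, 17:00-17:45.
Grace free: 08:15-15:30, 16:45-17:00.
Jonas free: 08:00-16:15.
Chen, Grace, and Jonas can make the full 10:30-11:45 slot — that's 3.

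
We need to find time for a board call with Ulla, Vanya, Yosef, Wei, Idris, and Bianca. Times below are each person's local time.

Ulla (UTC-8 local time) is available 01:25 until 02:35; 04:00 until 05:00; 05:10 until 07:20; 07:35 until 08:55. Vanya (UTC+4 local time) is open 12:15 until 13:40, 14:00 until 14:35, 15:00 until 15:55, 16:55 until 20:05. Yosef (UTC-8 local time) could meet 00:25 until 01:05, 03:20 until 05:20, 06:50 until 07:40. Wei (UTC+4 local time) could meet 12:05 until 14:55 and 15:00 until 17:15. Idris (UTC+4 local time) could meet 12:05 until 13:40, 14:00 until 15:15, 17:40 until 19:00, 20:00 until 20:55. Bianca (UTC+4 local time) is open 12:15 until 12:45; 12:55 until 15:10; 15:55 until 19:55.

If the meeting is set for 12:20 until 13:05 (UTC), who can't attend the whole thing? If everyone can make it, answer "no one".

Idris, Ulla, Vanya

Ulla in UTC: 09:25-10:35, 12:00-13:00, 13:10-15:20, 15:35-16:55 (add 8h to convert from UTC-8).
Vanya in UTC: 08:15-09:40, 10:00-10:35, 11:00-11:55, 12:55-16:05 (subtract 4h to convert from UTC+4).
Yosef in UTC: 08:25-09:05, 11:20-13:20, 14:50-15:40 (add 8h to convert from UTC-8).
Wei in UTC: 08:05-10:55, 11:00-13:15 (subtract 4h to convert from UTC+4).
Idris in UTC: 08:05-09:40, 10:00-11:15, 13:40-15:00, 16:00-16:55 (subtract 4h to convert from UTC+4).
Bianca in UTC: 08:15-08:45, 08:55-11:10, 11:55-15:55 (subtract 4h to convert from UTC+4).
Ulla: not fully free for 12:20-13:05. Vanya: not fully free for 12:20-13:05. Yosef: free for 12:20-13:05. Wei: free for 12:20-13:05. Idris: not fully free for 12:20-13:05. Bianca: free for 12:20-13:05.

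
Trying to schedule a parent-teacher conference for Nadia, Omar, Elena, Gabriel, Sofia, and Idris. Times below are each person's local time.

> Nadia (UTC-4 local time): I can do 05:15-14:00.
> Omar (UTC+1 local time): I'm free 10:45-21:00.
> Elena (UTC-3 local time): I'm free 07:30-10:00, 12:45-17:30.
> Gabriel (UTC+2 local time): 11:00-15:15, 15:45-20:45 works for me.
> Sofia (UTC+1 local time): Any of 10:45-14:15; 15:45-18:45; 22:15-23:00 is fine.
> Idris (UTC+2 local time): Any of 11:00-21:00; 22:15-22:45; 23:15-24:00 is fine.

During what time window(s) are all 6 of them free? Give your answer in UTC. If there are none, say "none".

10:30-13:00, 15:45-17:45

Nadia in UTC: 09:15-18:00 (add 4h to convert from UTC-4).
Omar in UTC: 09:45-20:00 (subtract 1h to convert from UTC+1).
Elena in UTC: 10:30-13:00, 15:45-20:30 (add 3h to convert from UTC-3).
Gabriel in UTC: 09:00-13:15, 13:45-18:45 (subtract 2h to convert from UTC+2).
Sofia in UTC: 09:45-13:15, 14:45-17:45, 21:15-22:00 (subtract 1h to convert from UTC+1).
Idris in UTC: 09:00-19:00, 20:15-20:45, 21:15-22:00 (subtract 2h to convert from UTC+2).
Nadia ∩ Omar: 09:45-18:00.
Nadia ∩ Omar ∩ Elena: 10:30-13:00, 15:45-18:00.
Nadia ∩ Omar ∩ Elena ∩ Gabriel: 10:30-13:00, 15:45-18:00.
Nadia ∩ Omar ∩ Elena ∩ Gabriel ∩ Sofia: 10:30-13:00, 15:45-17:45.
Nadia ∩ Omar ∩ Elena ∩ Gabriel ∩ Sofia ∩ Idris: 10:30-13:00, 15:45-17:45.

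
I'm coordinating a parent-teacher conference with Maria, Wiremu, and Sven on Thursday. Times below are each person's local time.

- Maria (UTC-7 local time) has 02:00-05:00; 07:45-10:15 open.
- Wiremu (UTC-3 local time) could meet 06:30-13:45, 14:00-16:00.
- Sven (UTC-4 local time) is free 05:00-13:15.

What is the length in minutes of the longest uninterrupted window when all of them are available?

Maria in UTC: 09:00-12:00, 14:45-17:15 (add 7h to convert from UTC-7).
Wiremu in UTC: 09:30-16:45, 17:00-19:00 (add 3h to convert from UTC-3).
Sven in UTC: 09:00-17:15 (add 4h to convert from UTC-4).
Maria ∩ Wiremu: 09:30-12:00, 14:45-16:45, 17:00-17:15.
Maria ∩ Wiremu ∩ Sven: 09:30-12:00, 14:45-16:45, 17:00-17:15.
The longest is 09:30-12:00 at 150 minutes.

150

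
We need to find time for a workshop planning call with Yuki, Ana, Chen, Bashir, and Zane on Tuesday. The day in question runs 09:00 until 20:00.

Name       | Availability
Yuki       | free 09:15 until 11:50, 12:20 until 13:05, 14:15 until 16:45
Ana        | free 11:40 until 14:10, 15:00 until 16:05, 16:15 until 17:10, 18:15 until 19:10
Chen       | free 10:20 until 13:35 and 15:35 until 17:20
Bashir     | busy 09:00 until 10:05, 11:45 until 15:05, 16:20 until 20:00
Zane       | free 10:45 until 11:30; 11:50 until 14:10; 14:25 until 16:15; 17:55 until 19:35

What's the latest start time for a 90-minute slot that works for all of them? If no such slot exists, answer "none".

Yuki free: 09:15-11:50, 12:20-13:05, 14:15-16:45.
Ana free: 11:40-14:10, 15:00-16:05, 16:15-17:10, 18:15-19:10.
Chen free: 10:20-13:35, 15:35-17:20.
Bashir free: 10:05-11:45, 15:05-16:20 (invert busy blocks within the working day).
Zane free: 10:45-11:30, 11:50-14:10, 14:25-16:15, 17:55-19:35.
Yuki ∩ Ana: 11:40-11:50, 12:20-13:05, 15:00-16:05, 16:15-16:45.
Yuki ∩ Ana ∩ Chen: 11:40-11:50, 12:20-13:05, 15:35-16:05, 16:15-16:45.
Yuki ∩ Ana ∩ Chen ∩ Bashir: 11:40-11:45, 15:35-16:05, 16:15-16:20.
Yuki ∩ Ana ∩ Chen ∩ Bashir ∩ Zane: 15:35-16:05.
No common window is at least 90 minutes long.

none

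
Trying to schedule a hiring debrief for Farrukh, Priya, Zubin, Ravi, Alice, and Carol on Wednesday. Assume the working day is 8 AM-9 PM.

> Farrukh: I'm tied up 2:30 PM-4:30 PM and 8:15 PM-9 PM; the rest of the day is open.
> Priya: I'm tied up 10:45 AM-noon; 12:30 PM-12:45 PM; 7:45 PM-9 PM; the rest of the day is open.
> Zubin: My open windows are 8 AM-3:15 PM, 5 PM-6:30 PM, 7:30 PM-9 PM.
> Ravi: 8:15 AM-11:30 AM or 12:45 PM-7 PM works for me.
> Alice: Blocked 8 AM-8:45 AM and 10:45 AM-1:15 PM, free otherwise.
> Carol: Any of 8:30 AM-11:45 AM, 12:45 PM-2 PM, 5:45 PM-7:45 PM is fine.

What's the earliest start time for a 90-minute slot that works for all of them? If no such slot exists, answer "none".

Farrukh free: 08:00-14:30, 16:30-20:15 (invert busy blocks within the working day).
Priya free: 08:00-10:45, 12:00-12:30, 12:45-19:45 (invert busy blocks within the working day).
Zubin free: 08:00-15:15, 17:00-18:30, 19:30-21:00.
Ravi free: 08:15-11:30, 12:45-19:00.
Alice free: 08:45-10:45, 13:15-21:00 (invert busy blocks within the working day).
Carol free: 08:30-11:45, 12:45-14:00, 17:45-19:45.
Farrukh ∩ Priya: 08:00-10:45, 12:00-12:30, 12:45-14:30, 16:30-19:45.
Farrukh ∩ Priya ∩ Zubin: 08:00-10:45, 12:00-12:30, 12:45-14:30, 17:00-18:30, 19:30-19:45.
Farrukh ∩ Priya ∩ Zubin ∩ Ravi: 08:15-10:45, 12:45-14:30, 17:00-18:30.
Farrukh ∩ Priya ∩ Zubin ∩ Ravi ∩ Alice: 08:45-10:45, 13:15-14:30, 17:00-18:30.
Farrukh ∩ Priya ∩ Zubin ∩ Ravi ∩ Alice ∩ Carol: 08:45-10:45, 13:15-14:00, 17:45-18:30.
The first common window of at least 90 minutes is 08:45-10:45, so the earliest start is 08:45.

08:45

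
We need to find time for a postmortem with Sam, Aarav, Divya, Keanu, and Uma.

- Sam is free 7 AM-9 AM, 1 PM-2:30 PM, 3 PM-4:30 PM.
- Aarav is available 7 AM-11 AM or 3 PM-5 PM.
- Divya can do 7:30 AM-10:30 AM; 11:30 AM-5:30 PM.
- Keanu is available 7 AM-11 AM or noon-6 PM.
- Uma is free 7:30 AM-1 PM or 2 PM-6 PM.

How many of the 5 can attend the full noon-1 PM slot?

Divya, Keanu, and Uma can make the full 12:00-13:00 slot — that's 3.

3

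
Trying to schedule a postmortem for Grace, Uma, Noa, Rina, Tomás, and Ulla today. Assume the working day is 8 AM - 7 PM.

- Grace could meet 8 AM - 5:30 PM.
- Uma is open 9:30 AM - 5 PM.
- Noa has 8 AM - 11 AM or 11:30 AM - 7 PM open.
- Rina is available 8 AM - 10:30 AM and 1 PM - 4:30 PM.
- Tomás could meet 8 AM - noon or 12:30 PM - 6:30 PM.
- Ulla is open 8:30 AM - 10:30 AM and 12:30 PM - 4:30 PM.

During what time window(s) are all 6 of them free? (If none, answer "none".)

Grace ∩ Uma: 09:30-17:00.
Grace ∩ Uma ∩ Noa: 09:30-11:00, 11:30-17:00.
Grace ∩ Uma ∩ Noa ∩ Rina: 09:30-10:30, 13:00-16:30.
Grace ∩ Uma ∩ Noa ∩ Rina ∩ Tomás: 09:30-10:30, 13:00-16:30.
Grace ∩ Uma ∩ Noa ∩ Rina ∩ Tomás ∩ Ulla: 09:30-10:30, 13:00-16:30.

09:30-10:30, 13:00-16:30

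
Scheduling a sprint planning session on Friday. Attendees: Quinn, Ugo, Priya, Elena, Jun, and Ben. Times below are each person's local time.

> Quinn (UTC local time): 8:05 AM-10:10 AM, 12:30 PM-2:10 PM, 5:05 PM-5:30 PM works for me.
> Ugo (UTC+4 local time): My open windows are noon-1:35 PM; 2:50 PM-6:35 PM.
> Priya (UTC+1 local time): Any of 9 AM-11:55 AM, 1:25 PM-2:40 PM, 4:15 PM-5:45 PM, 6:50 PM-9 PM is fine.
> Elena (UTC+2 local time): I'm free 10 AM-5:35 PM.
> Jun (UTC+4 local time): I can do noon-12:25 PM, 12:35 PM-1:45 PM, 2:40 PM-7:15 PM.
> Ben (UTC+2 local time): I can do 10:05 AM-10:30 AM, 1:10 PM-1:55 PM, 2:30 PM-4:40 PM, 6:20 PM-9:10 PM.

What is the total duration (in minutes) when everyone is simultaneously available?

Quinn in UTC: 08:05-10:10, 12:30-14:10, 17:05-17:30.
Ugo in UTC: 08:00-09:35, 10:50-14:35 (subtract 4h to convert from UTC+4).
Priya in UTC: 08:00-10:55, 12:25-13:40, 15:15-16:45, 17:50-20:00 (subtract 1h to convert from UTC+1).
Elena in UTC: 08:00-15:35 (subtract 2h to convert from UTC+2).
Jun in UTC: 08:00-08:25, 08:35-09:45, 10:40-15:15 (subtract 4h to convert from UTC+4).
Ben in UTC: 08:05-08:30, 11:10-11:55, 12:30-14:40, 16:20-19:10 (subtract 2h to convert from UTC+2).
Quinn ∩ Ugo: 08:05-09:35, 12:30-14:10.
Quinn ∩ Ugo ∩ Priya: 08:05-09:35, 12:30-13:40.
Quinn ∩ Ugo ∩ Priya ∩ Elena: 08:05-09:35, 12:30-13:40.
Quinn ∩ Ugo ∩ Priya ∩ Elena ∩ Jun: 08:05-08:25, 08:35-09:35, 12:30-13:40.
Quinn ∩ Ugo ∩ Priya ∩ Elena ∩ Jun ∩ Ben: 08:05-08:25, 12:30-13:40.
Summing the common windows: 20 + 70 = 90 minutes.

90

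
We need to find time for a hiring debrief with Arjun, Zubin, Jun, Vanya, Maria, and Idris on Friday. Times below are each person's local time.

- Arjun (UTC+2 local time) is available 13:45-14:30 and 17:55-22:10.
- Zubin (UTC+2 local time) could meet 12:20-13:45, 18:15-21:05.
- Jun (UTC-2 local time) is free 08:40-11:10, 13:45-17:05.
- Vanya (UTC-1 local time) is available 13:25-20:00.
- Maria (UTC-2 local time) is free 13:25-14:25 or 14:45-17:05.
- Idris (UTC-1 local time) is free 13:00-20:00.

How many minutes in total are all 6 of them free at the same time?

Arjun in UTC: 11:45-12:30, 15:55-20:10 (subtract 2h to convert from UTC+2).
Zubin in UTC: 10:20-11:45, 16:15-19:05 (subtract 2h to convert from UTC+2).
Jun in UTC: 10:40-13:10, 15:45-19:05 (add 2h to convert from UTC-2).
Vanya in UTC: 14:25-21:00 (add 1h to convert from UTC-1).
Maria in UTC: 15:25-16:25, 16:45-19:05 (add 2h to convert from UTC-2).
Idris in UTC: 14:00-21:00 (add 1h to convert from UTC-1).
Arjun ∩ Zubin: 16:15-19:05.
Arjun ∩ Zubin ∩ Jun: 16:15-19:05.
Arjun ∩ Zubin ∩ Jun ∩ Vanya: 16:15-19:05.
Arjun ∩ Zubin ∩ Jun ∩ Vanya ∩ Maria: 16:15-16:25, 16:45-19:05.
Arjun ∩ Zubin ∩ Jun ∩ Vanya ∩ Maria ∩ Idris: 16:15-16:25, 16:45-19:05.
So the common availability across everyone is 16:15-16:25, 16:45-19:05.
Summing the common windows: 10 + 140 = 150 minutes.

150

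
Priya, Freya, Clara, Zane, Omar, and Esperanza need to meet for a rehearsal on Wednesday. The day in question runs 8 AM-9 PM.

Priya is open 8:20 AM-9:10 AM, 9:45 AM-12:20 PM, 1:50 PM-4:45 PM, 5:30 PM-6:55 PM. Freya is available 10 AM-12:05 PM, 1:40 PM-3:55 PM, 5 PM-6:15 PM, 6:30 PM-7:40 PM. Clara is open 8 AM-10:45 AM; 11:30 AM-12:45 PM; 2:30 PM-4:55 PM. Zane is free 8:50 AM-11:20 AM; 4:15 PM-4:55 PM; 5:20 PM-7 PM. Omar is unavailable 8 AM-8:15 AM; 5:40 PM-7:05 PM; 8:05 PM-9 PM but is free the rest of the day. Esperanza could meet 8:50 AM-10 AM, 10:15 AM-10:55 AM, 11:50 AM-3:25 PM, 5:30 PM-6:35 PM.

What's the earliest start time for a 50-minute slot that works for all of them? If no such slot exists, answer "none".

Priya free: 08:20-09:10, 09:45-12:20, 13:50-16:45, 17:30-18:55.
Freya free: 10:00-12:05, 13:40-15:55, 17:00-18:15, 18:30-19:40.
Clara free: 08:00-10:45, 11:30-12:45, 14:30-16:55.
Zane free: 08:50-11:20, 16:15-16:55, 17:20-19:00.
Omar free: 08:15-17:40, 19:05-20:05 (invert busy blocks within the working day).
Esperanza free: 08:50-10:00, 10:15-10:55, 11:50-15:25, 17:30-18:35.
Priya ∩ Freya: 10:00-12:05, 13:50-15:55, 17:30-18:15, 18:30-18:55.
Priya ∩ Freya ∩ Clara: 10:00-10:45, 11:30-12:05, 14:30-15:55.
Priya ∩ Freya ∩ Clara ∩ Zane: 10:00-10:45.
Priya ∩ Freya ∩ Clara ∩ Zane ∩ Omar: 10:00-10:45.
Priya ∩ Freya ∩ Clara ∩ Zane ∩ Omar ∩ Esperanza: 10:15-10:45.
Those are the intersection windows.
No common window is at least 50 minutes long.

none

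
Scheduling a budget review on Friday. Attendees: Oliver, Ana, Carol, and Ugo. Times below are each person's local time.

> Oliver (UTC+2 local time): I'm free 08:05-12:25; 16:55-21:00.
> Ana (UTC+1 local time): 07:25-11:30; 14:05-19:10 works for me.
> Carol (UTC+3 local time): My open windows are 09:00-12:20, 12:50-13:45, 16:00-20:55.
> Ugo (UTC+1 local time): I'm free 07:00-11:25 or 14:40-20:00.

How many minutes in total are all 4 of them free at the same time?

Oliver in UTC: 06:05-10:25, 14:55-19:00 (subtract 2h to convert from UTC+2).
Ana in UTC: 06:25-10:30, 13:05-18:10 (subtract 1h to convert from UTC+1).
Carol in UTC: 06:00-09:20, 09:50-10:45, 13:00-17:55 (subtract 3h to convert from UTC+3).
Ugo in UTC: 06:00-10:25, 13:40-19:00 (subtract 1h to convert from UTC+1).
Oliver ∩ Ana: 06:25-10:25, 14:55-18:10.
Oliver ∩ Ana ∩ Carol: 06:25-09:20, 09:50-10:25, 14:55-17:55.
Oliver ∩ Ana ∩ Carol ∩ Ugo: 06:25-09:20, 09:50-10:25, 14:55-17:55.
Summing the common windows: 175 + 35 + 180 = 390 minutes.

390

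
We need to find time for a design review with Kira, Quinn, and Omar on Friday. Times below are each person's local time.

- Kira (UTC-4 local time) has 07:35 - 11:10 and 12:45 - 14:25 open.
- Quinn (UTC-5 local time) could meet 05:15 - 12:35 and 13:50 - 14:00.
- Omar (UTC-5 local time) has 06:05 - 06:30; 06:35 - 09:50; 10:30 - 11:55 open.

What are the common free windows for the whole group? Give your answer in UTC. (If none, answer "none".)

Kira in UTC: 11:35-15:10, 16:45-18:25 (add 4h to convert from UTC-4).
Quinn in UTC: 10:15-17:35, 18:50-19:00 (add 5h to convert from UTC-5).
Omar in UTC: 11:05-11:30, 11:35-14:50, 15:30-16:55 (add 5h to convert from UTC-5).
Kira ∩ Quinn: 11:35-15:10, 16:45-17:35.
Kira ∩ Quinn ∩ Omar: 11:35-14:50, 16:45-16:55.

11:35-14:50, 16:45-16:55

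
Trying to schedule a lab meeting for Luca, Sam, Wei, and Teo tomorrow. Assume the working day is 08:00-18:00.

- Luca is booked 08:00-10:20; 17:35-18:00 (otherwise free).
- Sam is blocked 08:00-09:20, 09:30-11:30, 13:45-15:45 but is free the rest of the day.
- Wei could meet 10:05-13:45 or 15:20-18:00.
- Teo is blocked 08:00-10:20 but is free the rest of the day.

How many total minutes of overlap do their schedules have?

Luca free: 10:20-17:35 (invert busy blocks within the working day).
Sam free: 09:20-09:30, 11:30-13:45, 15:45-18:00 (invert busy blocks within the working day).
Wei free: 10:05-13:45, 15:20-18:00.
Teo free: 10:20-18:00 (invert busy blocks within the working day).
Luca ∩ Sam: 11:30-13:45, 15:45-17:35.
Luca ∩ Sam ∩ Wei: 11:30-13:45, 15:45-17:35.
Luca ∩ Sam ∩ Wei ∩ Teo: 11:30-13:45, 15:45-17:35.
Those are the intersection windows.
Summing the common windows: 135 + 110 = 245 minutes.

245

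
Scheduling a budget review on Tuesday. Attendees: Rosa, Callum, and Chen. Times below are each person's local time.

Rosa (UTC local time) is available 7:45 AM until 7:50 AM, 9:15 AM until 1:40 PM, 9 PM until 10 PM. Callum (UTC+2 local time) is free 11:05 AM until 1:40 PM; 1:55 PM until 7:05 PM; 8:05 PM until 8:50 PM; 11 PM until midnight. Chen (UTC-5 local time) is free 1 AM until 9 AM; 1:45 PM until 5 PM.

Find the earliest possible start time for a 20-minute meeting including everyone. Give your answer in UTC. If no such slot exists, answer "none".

09:15

Rosa in UTC: 07:45-07:50, 09:15-13:40, 21:00-22:00.
Callum in UTC: 09:05-11:40, 11:55-17:05, 18:05-18:50, 21:00-22:00 (subtract 2h to convert from UTC+2).
Chen in UTC: 06:00-14:00, 18:45-22:00 (add 5h to convert from UTC-5).
Rosa ∩ Callum: 09:15-11:40, 11:55-13:40, 21:00-22:00.
Rosa ∩ Callum ∩ Chen: 09:15-11:40, 11:55-13:40, 21:00-22:00.
Those are the intersection windows.
The first common window of at least 20 minutes is 09:15-11:40, so the earliest start is 09:15.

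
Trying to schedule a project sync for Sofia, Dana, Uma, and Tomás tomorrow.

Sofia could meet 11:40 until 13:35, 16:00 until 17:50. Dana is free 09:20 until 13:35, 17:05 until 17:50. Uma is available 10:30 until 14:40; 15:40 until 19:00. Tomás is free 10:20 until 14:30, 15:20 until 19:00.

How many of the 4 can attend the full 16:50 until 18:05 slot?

2

Uma and Tomás can make the full 16:50-18:05 slot — that's 2.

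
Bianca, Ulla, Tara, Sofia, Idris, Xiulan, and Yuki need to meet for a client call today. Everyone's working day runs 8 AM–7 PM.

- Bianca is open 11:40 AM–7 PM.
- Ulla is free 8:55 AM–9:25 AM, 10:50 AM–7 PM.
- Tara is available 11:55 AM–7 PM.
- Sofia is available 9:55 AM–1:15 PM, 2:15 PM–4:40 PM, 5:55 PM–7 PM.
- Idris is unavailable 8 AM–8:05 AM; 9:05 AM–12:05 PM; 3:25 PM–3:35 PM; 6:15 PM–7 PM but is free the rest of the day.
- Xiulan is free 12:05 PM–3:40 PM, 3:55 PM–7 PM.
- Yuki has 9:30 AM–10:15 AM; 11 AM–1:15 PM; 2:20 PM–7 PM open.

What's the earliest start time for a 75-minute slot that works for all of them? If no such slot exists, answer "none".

Bianca free: 11:40-19:00.
Ulla free: 08:55-09:25, 10:50-19:00.
Tara free: 11:55-19:00.
Sofia free: 09:55-13:15, 14:15-16:40, 17:55-19:00.
Idris free: 08:05-09:05, 12:05-15:25, 15:35-18:15 (invert busy blocks within the working day).
Xiulan free: 12:05-15:40, 15:55-19:00.
Yuki free: 09:30-10:15, 11:00-13:15, 14:20-19:00.
Bianca ∩ Ulla: 11:40-19:00.
Bianca ∩ Ulla ∩ Tara: 11:55-19:00.
Bianca ∩ Ulla ∩ Tara ∩ Sofia: 11:55-13:15, 14:15-16:40, 17:55-19:00.
Bianca ∩ Ulla ∩ Tara ∩ Sofia ∩ Idris: 12:05-13:15, 14:15-15:25, 15:35-16:40, 17:55-18:15.
Bianca ∩ Ulla ∩ Tara ∩ Sofia ∩ Idris ∩ Xiulan: 12:05-13:15, 14:15-15:25, 15:35-15:40, 15:55-16:40, 17:55-18:15.
Bianca ∩ Ulla ∩ Tara ∩ Sofia ∩ Idris ∩ Xiulan ∩ Yuki: 12:05-13:15, 14:20-15:25, 15:35-15:40, 15:55-16:40, 17:55-18:15.
No common window is at least 75 minutes long.

none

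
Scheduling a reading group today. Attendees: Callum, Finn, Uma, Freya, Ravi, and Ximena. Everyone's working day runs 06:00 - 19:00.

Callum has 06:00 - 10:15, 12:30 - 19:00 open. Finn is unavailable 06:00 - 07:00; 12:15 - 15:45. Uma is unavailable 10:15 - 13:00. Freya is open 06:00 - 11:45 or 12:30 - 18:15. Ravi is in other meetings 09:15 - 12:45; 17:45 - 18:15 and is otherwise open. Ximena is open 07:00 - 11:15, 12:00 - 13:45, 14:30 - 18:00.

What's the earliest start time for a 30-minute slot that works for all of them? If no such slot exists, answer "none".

07:00

Callum free: 06:00-10:15, 12:30-19:00.
Finn free: 07:00-12:15, 15:45-19:00 (invert busy blocks within the working day).
Uma free: 06:00-10:15, 13:00-19:00 (invert busy blocks within the working day).
Freya free: 06:00-11:45, 12:30-18:15.
Ravi free: 06:00-09:15, 12:45-17:45, 18:15-19:00 (invert busy blocks within the working day).
Ximena free: 07:00-11:15, 12:00-13:45, 14:30-18:00.
Callum ∩ Finn: 07:00-10:15, 15:45-19:00.
Callum ∩ Finn ∩ Uma: 07:00-10:15, 15:45-19:00.
Callum ∩ Finn ∩ Uma ∩ Freya: 07:00-10:15, 15:45-18:15.
Callum ∩ Finn ∩ Uma ∩ Freya ∩ Ravi: 07:00-09:15, 15:45-17:45.
Callum ∩ Finn ∩ Uma ∩ Freya ∩ Ravi ∩ Ximena: 07:00-09:15, 15:45-17:45.
The first common window of at least 30 minutes is 07:00-09:15, so the earliest start is 07:00.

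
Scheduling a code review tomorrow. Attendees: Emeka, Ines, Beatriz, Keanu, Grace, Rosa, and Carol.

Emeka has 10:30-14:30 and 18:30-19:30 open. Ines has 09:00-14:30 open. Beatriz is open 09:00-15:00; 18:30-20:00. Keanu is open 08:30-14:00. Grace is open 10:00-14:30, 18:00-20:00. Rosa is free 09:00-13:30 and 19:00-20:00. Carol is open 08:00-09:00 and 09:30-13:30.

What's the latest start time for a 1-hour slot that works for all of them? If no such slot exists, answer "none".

Emeka ∩ Ines: 10:30-14:30.
Emeka ∩ Ines ∩ Beatriz: 10:30-14:30.
Emeka ∩ Ines ∩ Beatriz ∩ Keanu: 10:30-14:00.
Emeka ∩ Ines ∩ Beatriz ∩ Keanu ∩ Grace: 10:30-14:00.
Emeka ∩ Ines ∩ Beatriz ∩ Keanu ∩ Grace ∩ Rosa: 10:30-13:30.
Emeka ∩ Ines ∩ Beatriz ∩ Keanu ∩ Grace ∩ Rosa ∩ Carol: 10:30-13:30.
Those are the intersection windows.
The last common window of at least 60 minutes is 10:30-13:30; a 60-minute meeting can start as late as 12:30 and still end by 13:30.

12:30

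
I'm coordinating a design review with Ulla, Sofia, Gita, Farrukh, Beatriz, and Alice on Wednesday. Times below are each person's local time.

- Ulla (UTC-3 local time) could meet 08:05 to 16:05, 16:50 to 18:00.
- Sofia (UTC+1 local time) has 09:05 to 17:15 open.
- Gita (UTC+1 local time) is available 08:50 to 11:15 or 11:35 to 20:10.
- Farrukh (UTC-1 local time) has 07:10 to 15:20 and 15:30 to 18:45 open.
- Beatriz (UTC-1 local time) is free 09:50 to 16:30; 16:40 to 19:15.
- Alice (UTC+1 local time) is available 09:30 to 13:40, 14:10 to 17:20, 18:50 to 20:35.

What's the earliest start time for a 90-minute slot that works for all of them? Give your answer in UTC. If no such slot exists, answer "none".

11:05

Ulla in UTC: 11:05-19:05, 19:50-21:00 (add 3h to convert from UTC-3).
Sofia in UTC: 08:05-16:15 (subtract 1h to convert from UTC+1).
Gita in UTC: 07:50-10:15, 10:35-19:10 (subtract 1h to convert from UTC+1).
Farrukh in UTC: 08:10-16:20, 16:30-19:45 (add 1h to convert from UTC-1).
Beatriz in UTC: 10:50-17:30, 17:40-20:15 (add 1h to convert from UTC-1).
Alice in UTC: 08:30-12:40, 13:10-16:20, 17:50-19:35 (subtract 1h to convert from UTC+1).
Ulla ∩ Sofia: 11:05-16:15.
Ulla ∩ Sofia ∩ Gita: 11:05-16:15.
Ulla ∩ Sofia ∩ Gita ∩ Farrukh: 11:05-16:15.
Ulla ∩ Sofia ∩ Gita ∩ Farrukh ∩ Beatriz: 11:05-16:15.
Ulla ∩ Sofia ∩ Gita ∩ Farrukh ∩ Beatriz ∩ Alice: 11:05-12:40, 13:10-16:15.
The first common window of at least 90 minutes is 11:05-12:40, so the earliest start is 11:05.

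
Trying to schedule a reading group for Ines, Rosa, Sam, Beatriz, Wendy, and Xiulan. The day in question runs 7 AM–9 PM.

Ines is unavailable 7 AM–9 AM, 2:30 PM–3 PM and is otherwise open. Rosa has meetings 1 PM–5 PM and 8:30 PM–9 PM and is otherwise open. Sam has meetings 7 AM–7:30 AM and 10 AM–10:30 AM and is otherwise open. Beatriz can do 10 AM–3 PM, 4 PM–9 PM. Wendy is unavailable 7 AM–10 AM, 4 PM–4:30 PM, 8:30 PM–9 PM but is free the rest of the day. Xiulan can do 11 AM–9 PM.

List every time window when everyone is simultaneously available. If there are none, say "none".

11:00-13:00, 17:00-20:30

Ines free: 09:00-14:30, 15:00-21:00 (invert busy blocks within the working day).
Rosa free: 07:00-13:00, 17:00-20:30 (invert busy blocks within the working day).
Sam free: 07:30-10:00, 10:30-21:00 (invert busy blocks within the working day).
Beatriz free: 10:00-15:00, 16:00-21:00.
Wendy free: 10:00-16:00, 16:30-20:30 (invert busy blocks within the working day).
Xiulan free: 11:00-21:00.
Ines ∩ Rosa: 09:00-13:00, 17:00-20:30.
Ines ∩ Rosa ∩ Sam: 09:00-10:00, 10:30-13:00, 17:00-20:30.
Ines ∩ Rosa ∩ Sam ∩ Beatriz: 10:30-13:00, 17:00-20:30.
Ines ∩ Rosa ∩ Sam ∩ Beatriz ∩ Wendy: 10:30-13:00, 17:00-20:30.
Ines ∩ Rosa ∩ Sam ∩ Beatriz ∩ Wendy ∩ Xiulan: 11:00-13:00, 17:00-20:30.
So the common availability across everyone is 11:00-13:00, 17:00-20:30.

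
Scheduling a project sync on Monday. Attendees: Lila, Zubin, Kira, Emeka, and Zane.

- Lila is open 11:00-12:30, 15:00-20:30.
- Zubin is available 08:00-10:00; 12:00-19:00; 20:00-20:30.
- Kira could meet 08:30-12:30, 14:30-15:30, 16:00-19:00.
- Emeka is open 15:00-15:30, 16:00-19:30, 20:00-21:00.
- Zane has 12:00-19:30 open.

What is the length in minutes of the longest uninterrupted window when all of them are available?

180

Lila ∩ Zubin: 12:00-12:30, 15:00-19:00, 20:00-20:30.
Lila ∩ Zubin ∩ Kira: 12:00-12:30, 15:00-15:30, 16:00-19:00.
Lila ∩ Zubin ∩ Kira ∩ Emeka: 15:00-15:30, 16:00-19:00.
Lila ∩ Zubin ∩ Kira ∩ Emeka ∩ Zane: 15:00-15:30, 16:00-19:00.
The longest is 16:00-19:00 at 180 minutes.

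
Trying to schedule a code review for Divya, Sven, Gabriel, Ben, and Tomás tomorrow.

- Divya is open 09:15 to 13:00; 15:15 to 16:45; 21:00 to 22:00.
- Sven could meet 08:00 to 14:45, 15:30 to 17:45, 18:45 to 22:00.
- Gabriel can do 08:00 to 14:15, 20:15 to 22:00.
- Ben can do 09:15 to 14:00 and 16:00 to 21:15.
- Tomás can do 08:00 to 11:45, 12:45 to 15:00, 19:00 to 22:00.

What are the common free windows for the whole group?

Divya ∩ Sven: 09:15-13:00, 15:30-16:45, 21:00-22:00.
Divya ∩ Sven ∩ Gabriel: 09:15-13:00, 21:00-22:00.
Divya ∩ Sven ∩ Gabriel ∩ Ben: 09:15-13:00, 21:00-21:15.
Divya ∩ Sven ∩ Gabriel ∩ Ben ∩ Tomás: 09:15-11:45, 12:45-13:00, 21:00-21:15.

09:15-11:45, 12:45-13:00, 21:00-21:15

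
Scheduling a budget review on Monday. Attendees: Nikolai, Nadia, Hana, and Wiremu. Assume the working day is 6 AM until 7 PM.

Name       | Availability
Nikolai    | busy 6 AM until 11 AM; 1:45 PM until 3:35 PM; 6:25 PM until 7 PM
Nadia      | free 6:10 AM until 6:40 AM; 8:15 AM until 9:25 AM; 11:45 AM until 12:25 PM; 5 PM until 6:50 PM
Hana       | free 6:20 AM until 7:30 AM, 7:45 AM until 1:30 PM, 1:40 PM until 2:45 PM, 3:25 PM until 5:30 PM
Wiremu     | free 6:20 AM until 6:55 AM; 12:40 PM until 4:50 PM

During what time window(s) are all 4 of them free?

Nikolai free: 11:00-13:45, 15:35-18:25 (invert busy blocks within the working day).
Nadia free: 06:10-06:40, 08:15-09:25, 11:45-12:25, 17:00-18:50.
Hana free: 06:20-07:30, 07:45-13:30, 13:40-14:45, 15:25-17:30.
Wiremu free: 06:20-06:55, 12:40-16:50.
Nikolai ∩ Nadia: 11:45-12:25, 17:00-18:25.
Nikolai ∩ Nadia ∩ Hana: 11:45-12:25, 17:00-17:30.
Nikolai ∩ Nadia ∩ Hana ∩ Wiremu: ∅.
There is no time when everyone is free.

none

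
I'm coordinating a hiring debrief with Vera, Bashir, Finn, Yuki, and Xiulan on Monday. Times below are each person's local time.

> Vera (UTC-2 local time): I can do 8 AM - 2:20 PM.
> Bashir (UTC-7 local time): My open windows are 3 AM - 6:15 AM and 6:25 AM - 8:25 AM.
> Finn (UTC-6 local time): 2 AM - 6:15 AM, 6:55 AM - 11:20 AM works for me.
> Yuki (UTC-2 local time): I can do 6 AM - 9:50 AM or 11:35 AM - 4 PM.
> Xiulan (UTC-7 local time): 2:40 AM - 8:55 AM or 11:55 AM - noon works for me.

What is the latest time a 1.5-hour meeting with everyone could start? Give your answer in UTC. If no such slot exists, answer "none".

13:55

Vera in UTC: 10:00-16:20 (add 2h to convert from UTC-2).
Bashir in UTC: 10:00-13:15, 13:25-15:25 (add 7h to convert from UTC-7).
Finn in UTC: 08:00-12:15, 12:55-17:20 (add 6h to convert from UTC-6).
Yuki in UTC: 08:00-11:50, 13:35-18:00 (add 2h to convert from UTC-2).
Xiulan in UTC: 09:40-15:55, 18:55-19:00 (add 7h to convert from UTC-7).
Vera ∩ Bashir: 10:00-13:15, 13:25-15:25.
Vera ∩ Bashir ∩ Finn: 10:00-12:15, 12:55-13:15, 13:25-15:25.
Vera ∩ Bashir ∩ Finn ∩ Yuki: 10:00-11:50, 13:35-15:25.
Vera ∩ Bashir ∩ Finn ∩ Yuki ∩ Xiulan: 10:00-11:50, 13:35-15:25.
The last common window of at least 90 minutes is 13:35-15:25; a 90-minute meeting can start as late as 13:55 and still end by 15:25.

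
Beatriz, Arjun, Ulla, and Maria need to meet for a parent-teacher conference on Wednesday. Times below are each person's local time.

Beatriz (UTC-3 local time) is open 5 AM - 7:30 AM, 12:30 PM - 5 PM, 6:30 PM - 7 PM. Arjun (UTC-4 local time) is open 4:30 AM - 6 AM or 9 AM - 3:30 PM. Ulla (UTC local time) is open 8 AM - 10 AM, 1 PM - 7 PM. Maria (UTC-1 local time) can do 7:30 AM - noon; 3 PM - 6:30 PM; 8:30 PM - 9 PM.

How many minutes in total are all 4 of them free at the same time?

Beatriz in UTC: 08:00-10:30, 15:30-20:00, 21:30-22:00 (add 3h to convert from UTC-3).
Arjun in UTC: 08:30-10:00, 13:00-19:30 (add 4h to convert from UTC-4).
Ulla in UTC: 08:00-10:00, 13:00-19:00.
Maria in UTC: 08:30-13:00, 16:00-19:30, 21:30-22:00 (add 1h to convert from UTC-1).
Beatriz ∩ Arjun: 08:30-10:00, 15:30-19:30.
Beatriz ∩ Arjun ∩ Ulla: 08:30-10:00, 15:30-19:00.
Beatriz ∩ Arjun ∩ Ulla ∩ Maria: 08:30-10:00, 16:00-19:00.
Summing the common windows: 90 + 180 = 270 minutes.

270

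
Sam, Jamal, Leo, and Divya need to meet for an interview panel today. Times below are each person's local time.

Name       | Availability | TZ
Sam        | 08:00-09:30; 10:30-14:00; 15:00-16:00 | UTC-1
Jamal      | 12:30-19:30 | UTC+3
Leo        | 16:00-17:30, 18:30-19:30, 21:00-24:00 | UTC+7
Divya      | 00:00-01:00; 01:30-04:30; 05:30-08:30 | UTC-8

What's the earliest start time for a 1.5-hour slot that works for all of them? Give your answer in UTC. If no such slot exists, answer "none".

none

Sam in UTC: 09:00-10:30, 11:30-15:00, 16:00-17:00 (add 1h to convert from UTC-1).
Jamal in UTC: 09:30-16:30 (subtract 3h to convert from UTC+3).
Leo in UTC: 09:00-10:30, 11:30-12:30, 14:00-17:00 (subtract 7h to convert from UTC+7).
Divya in UTC: 08:00-09:00, 09:30-12:30, 13:30-16:30 (add 8h to convert from UTC-8).
Sam ∩ Jamal: 09:30-10:30, 11:30-15:00, 16:00-16:30.
Sam ∩ Jamal ∩ Leo: 09:30-10:30, 11:30-12:30, 14:00-15:00, 16:00-16:30.
Sam ∩ Jamal ∩ Leo ∩ Divya: 09:30-10:30, 11:30-12:30, 14:00-15:00, 16:00-16:30.
No common window is at least 90 minutes long.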